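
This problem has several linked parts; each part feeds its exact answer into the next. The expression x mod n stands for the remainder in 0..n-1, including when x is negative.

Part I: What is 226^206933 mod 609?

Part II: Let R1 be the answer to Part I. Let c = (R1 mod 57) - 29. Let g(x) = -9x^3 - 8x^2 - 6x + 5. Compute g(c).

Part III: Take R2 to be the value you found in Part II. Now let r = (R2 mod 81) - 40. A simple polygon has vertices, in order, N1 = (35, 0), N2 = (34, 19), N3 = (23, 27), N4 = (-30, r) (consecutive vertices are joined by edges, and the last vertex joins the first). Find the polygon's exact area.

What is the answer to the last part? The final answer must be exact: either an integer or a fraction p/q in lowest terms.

Part I: squarings mod 609: 226^1=226, 226^2=529, 226^4=310, 226^8=487, 226^16=268, 226^32=571, 226^64=226, 226^128=529, 226^256=310, 226^512=487, 226^1024=268, 226^2048=571, 226^4096=226, 226^8192=529, 226^16384=310, 226^32768=487, 226^65536=268, 226^131072=571; 226^206933 = 226^1 * 226^4 * 226^16 * 226^64 * 226^2048 * 226^8192 * 226^65536 * 226^131072 = 256 (mod 609); answer 256
Part II: R1 = 256; c = -1; -9*(-1)^3 - 8*(-1)^2 - 6*(-1)^1 + 5 = (9) + (-8) + (6) + (5) = 12; answer 12
Part III: R2 = 12; r = -28; cross terms: (35*19 - 34*0)=665, (34*27 - 23*19)=481, (23*-28 - -30*27)=166, (-30*0 - 35*-28)=980; twice the area = |2292| = 2292; area = 1146; answer 1146

1146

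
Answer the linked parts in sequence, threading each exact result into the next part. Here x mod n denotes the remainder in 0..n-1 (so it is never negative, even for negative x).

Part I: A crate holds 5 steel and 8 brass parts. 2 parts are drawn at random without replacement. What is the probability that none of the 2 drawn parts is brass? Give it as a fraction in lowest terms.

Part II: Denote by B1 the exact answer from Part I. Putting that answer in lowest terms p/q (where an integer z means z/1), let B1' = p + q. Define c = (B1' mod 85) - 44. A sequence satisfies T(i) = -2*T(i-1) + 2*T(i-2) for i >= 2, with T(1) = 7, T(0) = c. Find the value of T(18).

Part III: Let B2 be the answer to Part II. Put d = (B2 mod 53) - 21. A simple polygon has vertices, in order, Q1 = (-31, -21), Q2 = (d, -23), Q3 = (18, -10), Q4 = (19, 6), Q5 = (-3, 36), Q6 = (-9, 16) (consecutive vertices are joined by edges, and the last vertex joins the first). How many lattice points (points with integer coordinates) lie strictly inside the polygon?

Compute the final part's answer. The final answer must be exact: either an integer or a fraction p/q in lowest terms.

1419

Part I: total draws C(13,2) = 78; favorable C(5,2) = 10; P = 5/39; answer 5/39
Part II: B1 = 5/39; threaded value p + q = 44; c = 0; T(2) = -2*(7) + 2*(0) = -14; iterating: T(2)=-14, T(3)=42, T(4)=-112, T(5)=308, T(6)=-840, T(7)=2296, T(8)=-6272, T(9)=17136, T(10)=-46816, T(11)=127904, T(12)=-349440, T(13)=954688, T(14)=-2608256, T(15)=7125888, T(16)=-19468288, T(17)=53188352, T(18)=-145313280; answer -145313280
Part III: B2 = -145313280; d = -21; cross terms: (-31*-23 - -21*-21)=272, (-21*-10 - 18*-23)=624, (18*6 - 19*-10)=298, (19*36 - -3*6)=702, (-3*16 - -9*36)=276, (-9*-21 - -31*16)=685; twice the area = |2857| = 2857; area = 2857/2; boundary points = 2 + 13 + 1 + 2 + 2 + 1 = 21; strictly interior points = area - boundary/2 + 1 = 1419; answer 1419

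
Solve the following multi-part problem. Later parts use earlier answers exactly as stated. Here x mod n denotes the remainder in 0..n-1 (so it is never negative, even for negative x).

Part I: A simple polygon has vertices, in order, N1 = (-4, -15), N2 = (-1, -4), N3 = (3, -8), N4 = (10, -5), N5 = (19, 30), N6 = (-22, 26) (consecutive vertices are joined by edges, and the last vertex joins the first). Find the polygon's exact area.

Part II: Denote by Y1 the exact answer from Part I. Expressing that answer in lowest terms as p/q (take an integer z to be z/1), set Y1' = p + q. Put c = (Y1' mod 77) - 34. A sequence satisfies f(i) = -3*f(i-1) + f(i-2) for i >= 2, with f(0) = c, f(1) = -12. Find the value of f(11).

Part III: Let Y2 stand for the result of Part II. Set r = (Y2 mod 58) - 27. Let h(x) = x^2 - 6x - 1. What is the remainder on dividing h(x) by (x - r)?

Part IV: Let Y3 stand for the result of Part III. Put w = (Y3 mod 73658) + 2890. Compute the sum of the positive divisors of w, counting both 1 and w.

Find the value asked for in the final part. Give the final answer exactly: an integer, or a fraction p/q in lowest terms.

Part I: cross terms: (-4*-4 - -1*-15)=1, (-1*-8 - 3*-4)=20, (3*-5 - 10*-8)=65, (10*30 - 19*-5)=395, (19*26 - -22*30)=1154, (-22*-15 - -4*26)=434; twice the area = |2069| = 2069; area = 2069/2; answer 2069/2
Part II: Y1 = 2069/2; threaded value p + q = 2071; c = 35; f(2) = -3*(-12) + 1*(35) = 71; iterating: f(2)=71, f(3)=-225, f(4)=746, f(5)=-2463, f(6)=8135, f(7)=-26868, f(8)=88739, f(9)=-293085, f(10)=967994, f(11)=-3197067; answer -3197067
Part III: Y2 = -3197067; r = -18; remainder = value at the root: 1*(-18)^2 - 6*(-18)^1 - 1 = (324) + (108) + (-1) = 431; answer 431
Part IV: Y3 = 431; w = 3321; 3321 = 3^4 * 41; sigma = (1 + 3 + 9 + 27 + 81) * (1 + 41) = 121 * 42 = 5082; answer 5082

5082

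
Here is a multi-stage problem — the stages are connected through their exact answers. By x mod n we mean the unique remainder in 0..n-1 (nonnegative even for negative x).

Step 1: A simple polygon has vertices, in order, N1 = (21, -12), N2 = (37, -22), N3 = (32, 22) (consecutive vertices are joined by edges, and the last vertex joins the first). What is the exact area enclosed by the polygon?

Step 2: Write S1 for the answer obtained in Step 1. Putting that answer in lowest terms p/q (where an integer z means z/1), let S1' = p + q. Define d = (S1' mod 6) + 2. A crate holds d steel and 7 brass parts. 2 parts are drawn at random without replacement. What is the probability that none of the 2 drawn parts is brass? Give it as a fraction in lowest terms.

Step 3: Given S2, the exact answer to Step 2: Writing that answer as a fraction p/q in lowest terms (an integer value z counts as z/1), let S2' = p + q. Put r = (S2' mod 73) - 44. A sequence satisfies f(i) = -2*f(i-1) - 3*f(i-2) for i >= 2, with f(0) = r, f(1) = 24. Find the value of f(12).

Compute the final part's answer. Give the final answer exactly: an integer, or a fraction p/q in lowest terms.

Step 1: cross terms: (21*-22 - 37*-12)=-18, (37*22 - 32*-22)=1518, (32*-12 - 21*22)=-846; twice the area = |654| = 654; area = 327; answer 327
Step 2: S1 = 327; threaded value p + q = 328; d = 6; total draws C(13,2) = 78; favorable C(6,2) = 15; P = 5/26; answer 5/26
Step 3: S2 = 5/26; threaded value p + q = 31; r = -13; f(2) = -2*(24) - 3*(-13) = -9; iterating: f(2)=-9, f(3)=-54, f(4)=135, f(5)=-108, f(6)=-189, f(7)=702, f(8)=-837, f(9)=-432, f(10)=3375, f(11)=-5454, f(12)=783; answer 783

783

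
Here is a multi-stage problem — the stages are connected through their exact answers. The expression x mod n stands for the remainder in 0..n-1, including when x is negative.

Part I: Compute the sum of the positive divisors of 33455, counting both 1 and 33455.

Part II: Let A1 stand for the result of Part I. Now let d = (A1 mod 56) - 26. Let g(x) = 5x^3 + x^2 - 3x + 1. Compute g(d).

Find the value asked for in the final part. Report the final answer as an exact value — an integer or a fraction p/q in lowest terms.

Part I: 33455 = 5 * 6691; sigma = (1 + 5) * (1 + 6691) = 6 * 6692 = 40152; answer 40152
Part II: A1 = 40152; d = -26; 5*(-26)^3 + 1*(-26)^2 - 3*(-26)^1 + 1 = (-87880) + (676) + (78) + (1) = -87125; answer -87125

-87125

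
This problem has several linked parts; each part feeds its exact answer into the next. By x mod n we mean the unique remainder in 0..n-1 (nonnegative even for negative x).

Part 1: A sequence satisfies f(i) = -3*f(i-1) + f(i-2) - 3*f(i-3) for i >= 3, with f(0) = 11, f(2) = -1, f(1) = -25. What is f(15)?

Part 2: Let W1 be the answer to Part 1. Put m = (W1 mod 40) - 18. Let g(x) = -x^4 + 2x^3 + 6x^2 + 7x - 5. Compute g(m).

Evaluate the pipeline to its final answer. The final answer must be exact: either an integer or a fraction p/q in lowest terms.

-11181

Part 1: f(3) = -3*(-1) + 1*(-25) - 3*(11) = -55; iterating: f(3)=-55, f(4)=239, f(5)=-769, f(6)=2711, f(7)=-9619, f(8)=33875, f(9)=-119377, f(10)=420863, f(11)=-1483591, f(12)=5229767, f(13)=-18435481, f(14)=64986983, f(15)=-229085731; answer -229085731
Part 2: W1 = -229085731; m = 11; -1*(11)^4 + 2*(11)^3 + 6*(11)^2 + 7*(11)^1 - 5 = (-14641) + (2662) + (726) + (77) + (-5) = -11181; answer -11181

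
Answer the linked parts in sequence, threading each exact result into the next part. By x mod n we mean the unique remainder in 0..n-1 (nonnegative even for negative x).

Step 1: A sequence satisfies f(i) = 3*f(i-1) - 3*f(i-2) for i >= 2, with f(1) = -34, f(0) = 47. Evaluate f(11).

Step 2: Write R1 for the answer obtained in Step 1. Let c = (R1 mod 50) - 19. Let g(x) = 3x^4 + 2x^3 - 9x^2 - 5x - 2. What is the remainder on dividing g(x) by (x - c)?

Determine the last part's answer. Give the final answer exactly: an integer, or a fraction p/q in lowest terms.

3964

Step 1: f(2) = 3*(-34) - 3*(47) = -243; iterating: f(2)=-243, f(3)=-627, f(4)=-1152, f(5)=-1575, f(6)=-1269, f(7)=918, f(8)=6561, f(9)=16929, f(10)=31104, f(11)=42525; answer 42525
Step 2: R1 = 42525; c = 6; remainder = value at the root: 3*(6)^4 + 2*(6)^3 - 9*(6)^2 - 5*(6)^1 - 2 = (3888) + (432) + (-324) + (-30) + (-2) = 3964; answer 3964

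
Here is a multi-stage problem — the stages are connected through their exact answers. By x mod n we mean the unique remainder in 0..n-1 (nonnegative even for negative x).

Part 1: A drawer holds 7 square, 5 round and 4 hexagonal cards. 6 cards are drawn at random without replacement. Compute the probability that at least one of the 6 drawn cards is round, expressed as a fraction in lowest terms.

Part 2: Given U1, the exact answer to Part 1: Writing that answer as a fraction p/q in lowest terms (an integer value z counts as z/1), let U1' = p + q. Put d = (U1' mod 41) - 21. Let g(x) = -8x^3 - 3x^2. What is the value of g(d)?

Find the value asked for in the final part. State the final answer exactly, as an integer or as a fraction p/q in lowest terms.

Part 1: total draws C(16,6) = 8008; complement C(11,6) = 462; favorable 8008 - 462 = 7546; P = 49/52; answer 49/52
Part 2: U1 = 49/52; threaded value p + q = 101; d = -2; -8*(-2)^3 - 3*(-2)^2 = (64) + (-12) = 52; answer 52

52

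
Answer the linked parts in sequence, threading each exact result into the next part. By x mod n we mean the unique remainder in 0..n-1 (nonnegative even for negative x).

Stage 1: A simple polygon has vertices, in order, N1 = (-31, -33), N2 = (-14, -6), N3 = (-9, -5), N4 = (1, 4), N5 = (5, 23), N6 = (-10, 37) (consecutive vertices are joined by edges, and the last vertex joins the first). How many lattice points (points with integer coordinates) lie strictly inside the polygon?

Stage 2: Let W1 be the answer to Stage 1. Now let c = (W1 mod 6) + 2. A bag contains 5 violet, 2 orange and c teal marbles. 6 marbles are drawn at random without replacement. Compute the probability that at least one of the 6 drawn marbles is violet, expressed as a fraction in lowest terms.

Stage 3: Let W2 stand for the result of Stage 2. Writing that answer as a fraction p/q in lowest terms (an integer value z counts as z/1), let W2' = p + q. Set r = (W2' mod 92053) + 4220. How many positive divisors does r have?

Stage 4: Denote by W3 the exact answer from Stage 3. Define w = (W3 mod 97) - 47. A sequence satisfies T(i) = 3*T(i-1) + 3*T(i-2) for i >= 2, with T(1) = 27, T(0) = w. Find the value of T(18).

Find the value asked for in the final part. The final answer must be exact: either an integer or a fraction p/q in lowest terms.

Stage 1: cross terms: (-31*-6 - -14*-33)=-276, (-14*-5 - -9*-6)=16, (-9*4 - 1*-5)=-31, (1*23 - 5*4)=3, (5*37 - -10*23)=415, (-10*-33 - -31*37)=1477; twice the area = |1604| = 1604; area = 802; boundary points = 1 + 1 + 1 + 1 + 1 + 7 = 12; strictly interior points = area - boundary/2 + 1 = 797; answer 797
Stage 2: W1 = 797; c = 7; total draws C(14,6) = 3003; complement C(9,6) = 84; favorable 3003 - 84 = 2919; P = 139/143; answer 139/143
Stage 3: W2 = 139/143; threaded value p + q = 282; r = 4502; 4502 = 2 * 2251; number of divisors = (1+1) * (1+1) = 4; answer 4
Stage 4: W3 = 4; w = -43; T(2) = 3*(27) + 3*(-43) = -48; iterating: T(2)=-48, T(3)=-63, T(4)=-333, T(5)=-1188, T(6)=-4563, T(7)=-17253, T(8)=-65448, T(9)=-248103, T(10)=-940653, T(11)=-3566268, T(12)=-13520763, T(13)=-51261093, T(14)=-194345568, T(15)=-736819983, T(16)=-2793496653, T(17)=-10590949908, T(18)=-40153339683; answer -40153339683

-40153339683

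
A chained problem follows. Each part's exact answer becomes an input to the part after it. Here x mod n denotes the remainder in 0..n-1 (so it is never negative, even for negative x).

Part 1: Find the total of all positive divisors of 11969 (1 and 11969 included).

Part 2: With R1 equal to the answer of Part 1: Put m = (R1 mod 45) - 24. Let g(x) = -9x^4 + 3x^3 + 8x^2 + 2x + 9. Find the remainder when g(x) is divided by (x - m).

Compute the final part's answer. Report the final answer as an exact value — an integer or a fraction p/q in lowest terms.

Part 1: 11969 is prime, so its only divisors are 1 and 11969; sigma = 1 + 11969 = 11970; answer 11970
Part 2: R1 = 11970; m = -24; remainder = value at the root: -9*(-24)^4 + 3*(-24)^3 + 8*(-24)^2 + 2*(-24)^1 + 9 = (-2985984) + (-41472) + (4608) + (-48) + (9) = -3022887; answer -3022887

-3022887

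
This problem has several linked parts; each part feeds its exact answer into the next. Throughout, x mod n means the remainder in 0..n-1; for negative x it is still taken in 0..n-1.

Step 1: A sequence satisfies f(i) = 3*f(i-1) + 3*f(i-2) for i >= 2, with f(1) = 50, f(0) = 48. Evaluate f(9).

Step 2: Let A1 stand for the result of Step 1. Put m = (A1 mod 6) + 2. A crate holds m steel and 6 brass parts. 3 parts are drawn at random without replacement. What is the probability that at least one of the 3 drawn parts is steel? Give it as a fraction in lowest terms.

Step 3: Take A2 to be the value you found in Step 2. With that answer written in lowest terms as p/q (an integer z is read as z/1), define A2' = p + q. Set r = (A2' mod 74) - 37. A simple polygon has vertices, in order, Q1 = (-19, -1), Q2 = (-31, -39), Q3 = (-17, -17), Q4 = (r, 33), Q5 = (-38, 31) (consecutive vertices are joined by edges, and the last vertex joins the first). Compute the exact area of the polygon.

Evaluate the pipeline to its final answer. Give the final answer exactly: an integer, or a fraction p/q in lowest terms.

611

Step 1: f(2) = 3*(50) + 3*(48) = 294; iterating: f(2)=294, f(3)=1032, f(4)=3978, f(5)=15030, f(6)=57024, f(7)=216162, f(8)=819558, f(9)=3107160; answer 3107160
Step 2: A1 = 3107160; m = 2; total draws C(8,3) = 56; complement C(6,3) = 20; favorable 56 - 20 = 36; P = 9/14; answer 9/14
Step 3: A2 = 9/14; threaded value p + q = 23; r = -14; cross terms: (-19*-39 - -31*-1)=710, (-31*-17 - -17*-39)=-136, (-17*33 - -14*-17)=-799, (-14*31 - -38*33)=820, (-38*-1 - -19*31)=627; twice the area = |1222| = 1222; area = 611; answer 611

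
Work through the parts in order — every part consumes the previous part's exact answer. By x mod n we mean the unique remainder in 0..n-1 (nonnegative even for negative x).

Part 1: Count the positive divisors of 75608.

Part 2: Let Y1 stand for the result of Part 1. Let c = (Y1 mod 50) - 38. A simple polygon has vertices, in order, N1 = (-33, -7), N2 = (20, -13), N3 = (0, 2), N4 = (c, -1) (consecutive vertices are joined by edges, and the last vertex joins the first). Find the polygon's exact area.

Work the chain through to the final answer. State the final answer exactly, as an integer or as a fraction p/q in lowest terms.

Part 1: 75608 = 2^3 * 13 * 727; number of divisors = (3+1) * (1+1) * (1+1) = 16; answer 16
Part 2: Y1 = 16; c = -22; cross terms: (-33*-13 - 20*-7)=569, (20*2 - 0*-13)=40, (0*-1 - -22*2)=44, (-22*-7 - -33*-1)=121; twice the area = |774| = 774; area = 387; answer 387

387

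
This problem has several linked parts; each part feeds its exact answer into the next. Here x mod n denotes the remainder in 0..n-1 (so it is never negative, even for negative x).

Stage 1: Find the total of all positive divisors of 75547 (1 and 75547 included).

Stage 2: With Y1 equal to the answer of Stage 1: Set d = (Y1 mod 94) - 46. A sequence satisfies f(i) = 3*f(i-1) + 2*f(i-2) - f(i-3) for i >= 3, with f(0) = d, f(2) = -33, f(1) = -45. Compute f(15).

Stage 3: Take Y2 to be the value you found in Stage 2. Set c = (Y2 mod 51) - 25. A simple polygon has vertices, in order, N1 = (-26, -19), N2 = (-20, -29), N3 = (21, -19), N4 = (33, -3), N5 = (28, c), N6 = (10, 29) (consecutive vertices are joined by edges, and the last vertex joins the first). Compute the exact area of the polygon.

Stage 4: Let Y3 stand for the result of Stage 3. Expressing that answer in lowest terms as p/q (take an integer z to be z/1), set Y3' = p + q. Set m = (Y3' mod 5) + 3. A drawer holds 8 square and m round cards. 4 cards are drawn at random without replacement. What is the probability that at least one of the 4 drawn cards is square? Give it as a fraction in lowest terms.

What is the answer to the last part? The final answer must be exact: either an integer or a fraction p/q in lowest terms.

Stage 1: 75547 = 31 * 2437; sigma = (1 + 31) * (1 + 2437) = 32 * 2438 = 78016; answer 78016
Stage 2: Y1 = 78016; d = 44; f(3) = 3*(-33) + 2*(-45) - 1*(44) = -233; iterating: f(3)=-233, f(4)=-720, f(5)=-2593, f(6)=-8986, f(7)=-31424, f(8)=-109651, f(9)=-382815, f(10)=-1336323, f(11)=-4664948, f(12)=-16284675, f(13)=-56847598, f(14)=-198447196, f(15)=-692752109; answer -692752109
Stage 3: Y2 = -692752109; c = -9; cross terms: (-26*-29 - -20*-19)=374, (-20*-19 - 21*-29)=989, (21*-3 - 33*-19)=564, (33*-9 - 28*-3)=-213, (28*29 - 10*-9)=902, (10*-19 - -26*29)=564; twice the area = |3180| = 3180; area = 1590; answer 1590
Stage 4: Y3 = 1590; threaded value p + q = 1591; m = 4; total draws C(12,4) = 495; complement C(4,4) = 1; favorable 495 - 1 = 494; P = 494/495; answer 494/495

494/495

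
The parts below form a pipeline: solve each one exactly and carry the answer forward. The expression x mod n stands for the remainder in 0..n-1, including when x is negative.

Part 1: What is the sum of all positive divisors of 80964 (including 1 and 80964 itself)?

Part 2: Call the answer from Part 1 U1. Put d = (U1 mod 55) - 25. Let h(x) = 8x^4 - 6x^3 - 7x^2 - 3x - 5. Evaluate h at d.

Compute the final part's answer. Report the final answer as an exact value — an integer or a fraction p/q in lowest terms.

Part 1: 80964 = 2^2 * 3^2 * 13 * 173; sigma = (1 + 2 + 4) * (1 + 3 + 9) * (1 + 13) * (1 + 173) = 7 * 13 * 14 * 174 = 221676; answer 221676
Part 2: U1 = 221676; d = 1; 8*(1)^4 - 6*(1)^3 - 7*(1)^2 - 3*(1)^1 - 5 = (8) + (-6) + (-7) + (-3) + (-5) = -13; answer -13

-13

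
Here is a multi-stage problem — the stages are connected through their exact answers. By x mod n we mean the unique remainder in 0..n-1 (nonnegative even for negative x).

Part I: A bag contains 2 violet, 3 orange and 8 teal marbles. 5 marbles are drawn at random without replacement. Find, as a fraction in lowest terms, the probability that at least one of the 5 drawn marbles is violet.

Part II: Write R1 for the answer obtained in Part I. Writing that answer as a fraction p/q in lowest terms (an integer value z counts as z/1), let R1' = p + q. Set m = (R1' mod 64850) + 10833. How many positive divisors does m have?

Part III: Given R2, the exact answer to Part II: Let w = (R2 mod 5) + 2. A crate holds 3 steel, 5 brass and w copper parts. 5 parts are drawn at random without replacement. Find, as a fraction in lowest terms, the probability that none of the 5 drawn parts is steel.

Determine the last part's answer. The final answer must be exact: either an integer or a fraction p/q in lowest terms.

3/13

Part I: total draws C(13,5) = 1287; complement C(11,5) = 462; favorable 1287 - 462 = 825; P = 25/39; answer 25/39
Part II: R1 = 25/39; threaded value p + q = 64; m = 10897; 10897 = 17 * 641; number of divisors = (1+1) * (1+1) = 4; answer 4
Part III: R2 = 4; w = 6; total draws C(14,5) = 2002; favorable C(11,5) = 462; P = 3/13; answer 3/13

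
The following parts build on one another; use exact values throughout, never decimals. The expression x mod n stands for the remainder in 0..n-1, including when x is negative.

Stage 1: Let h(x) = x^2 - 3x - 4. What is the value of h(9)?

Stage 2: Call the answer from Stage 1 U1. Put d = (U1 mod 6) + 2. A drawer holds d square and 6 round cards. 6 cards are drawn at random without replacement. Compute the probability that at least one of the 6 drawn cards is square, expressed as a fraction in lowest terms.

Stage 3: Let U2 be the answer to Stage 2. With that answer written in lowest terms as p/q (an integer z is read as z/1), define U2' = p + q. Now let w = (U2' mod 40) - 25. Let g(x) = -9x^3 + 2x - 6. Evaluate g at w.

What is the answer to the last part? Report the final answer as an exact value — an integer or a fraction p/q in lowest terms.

1926

Stage 1: 1*(9)^2 - 3*(9)^1 - 4 = (81) + (-27) + (-4) = 50; answer 50
Stage 2: U1 = 50; d = 4; total draws C(10,6) = 210; complement C(6,6) = 1; favorable 210 - 1 = 209; P = 209/210; answer 209/210
Stage 3: U2 = 209/210; threaded value p + q = 419; w = -6; -9*(-6)^3 + 2*(-6)^1 - 6 = (1944) + (-12) + (-6) = 1926; answer 1926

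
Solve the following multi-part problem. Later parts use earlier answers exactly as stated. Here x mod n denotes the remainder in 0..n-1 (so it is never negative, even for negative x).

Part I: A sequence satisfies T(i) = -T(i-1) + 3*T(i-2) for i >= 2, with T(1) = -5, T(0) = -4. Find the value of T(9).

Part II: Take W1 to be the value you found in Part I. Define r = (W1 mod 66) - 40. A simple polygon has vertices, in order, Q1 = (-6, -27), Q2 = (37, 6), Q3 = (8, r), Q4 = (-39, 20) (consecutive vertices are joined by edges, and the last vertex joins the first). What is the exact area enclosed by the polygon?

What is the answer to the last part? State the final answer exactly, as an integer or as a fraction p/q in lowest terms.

2036

Part I: T(2) = -1*(-5) + 3*(-4) = -7; iterating: T(2)=-7, T(3)=-8, T(4)=-13, T(5)=-11, T(6)=-28, T(7)=-5, T(8)=-79, T(9)=64; answer 64
Part II: W1 = 64; r = 24; cross terms: (-6*6 - 37*-27)=963, (37*24 - 8*6)=840, (8*20 - -39*24)=1096, (-39*-27 - -6*20)=1173; twice the area = |4072| = 4072; area = 2036; answer 2036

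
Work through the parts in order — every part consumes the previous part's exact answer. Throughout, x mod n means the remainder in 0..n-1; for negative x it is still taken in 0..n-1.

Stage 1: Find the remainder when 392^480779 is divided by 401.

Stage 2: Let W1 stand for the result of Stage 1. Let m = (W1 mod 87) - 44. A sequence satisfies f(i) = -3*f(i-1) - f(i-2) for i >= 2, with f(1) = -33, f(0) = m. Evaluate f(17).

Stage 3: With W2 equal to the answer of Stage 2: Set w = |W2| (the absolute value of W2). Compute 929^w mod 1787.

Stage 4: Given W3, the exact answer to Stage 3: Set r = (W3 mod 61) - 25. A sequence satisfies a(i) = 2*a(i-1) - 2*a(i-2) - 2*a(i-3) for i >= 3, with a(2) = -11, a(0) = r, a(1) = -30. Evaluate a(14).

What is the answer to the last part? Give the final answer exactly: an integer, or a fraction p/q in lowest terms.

Stage 1: squarings mod 401: 392^1=392, 392^2=81, 392^4=145, 392^8=173, 392^16=255, 392^32=63, 392^64=360, 392^128=77, 392^256=315, 392^512=178, 392^1024=5, 392^2048=25, 392^4096=224, 392^8192=51, 392^16384=195, 392^32768=331, 392^65536=88, 392^131072=125, 392^262144=387; 392^480779 = 392^1 * 392^2 * 392^8 * 392^512 * 392^1024 * 392^4096 * 392^16384 * 392^65536 * 392^131072 * 392^262144 = 175 (mod 401); answer 175
Stage 2: W1 = 175; m = -43; f(2) = -3*(-33) - 1*(-43) = 142; iterating: f(2)=142, f(3)=-393, f(4)=1037, f(5)=-2718, f(6)=7117, f(7)=-18633, f(8)=48782, f(9)=-127713, f(10)=334357, f(11)=-875358, f(12)=2291717, f(13)=-5999793, f(14)=15707662, f(15)=-41123193, f(16)=107661917, f(17)=-281862558; answer -281862558
Stage 3: W2 = -281862558; w = 281862558; squarings mod 1787: 929^1=929, 929^2=1707, 929^4=1039, 929^8=173, 929^16=1337, 929^32=569, 929^64=314, 929^128=311, 929^256=223, 929^512=1480, 929^1024=1325, 929^2048=791, 929^4096=231, 929^8192=1538, 929^16384=1243, 929^32768=1081, 929^65536=1650, 929^131072=899, 929^262144=477, 929^524288=580, 929^1048576=444, 929^2097152=566, 929^4194304=483, 929^8388608=979, 929^16777216=609, 929^33554432=972, 929^67108864=1248, 929^134217728=1027, 929^268435456=399; 929^281862558 = 929^2 * 929^4 * 929^8 * 929^16 * 929^128 * 929^256 * 929^8192 * 929^16384 * 929^32768 * 929^262144 * 929^524288 * 929^4194304 * 929^8388608 * 929^268435456 = 319 (mod 1787); answer 319
Stage 4: W3 = 319; r = -11; a(3) = 2*(-11) - 2*(-30) - 2*(-11) = 60; iterating: a(3)=60, a(4)=202, a(5)=306, a(6)=88, a(7)=-840, a(8)=-2468, a(9)=-3432, a(10)=-248, a(11)=11304, a(12)=29968, a(13)=37824, a(14)=-6896; answer -6896

-6896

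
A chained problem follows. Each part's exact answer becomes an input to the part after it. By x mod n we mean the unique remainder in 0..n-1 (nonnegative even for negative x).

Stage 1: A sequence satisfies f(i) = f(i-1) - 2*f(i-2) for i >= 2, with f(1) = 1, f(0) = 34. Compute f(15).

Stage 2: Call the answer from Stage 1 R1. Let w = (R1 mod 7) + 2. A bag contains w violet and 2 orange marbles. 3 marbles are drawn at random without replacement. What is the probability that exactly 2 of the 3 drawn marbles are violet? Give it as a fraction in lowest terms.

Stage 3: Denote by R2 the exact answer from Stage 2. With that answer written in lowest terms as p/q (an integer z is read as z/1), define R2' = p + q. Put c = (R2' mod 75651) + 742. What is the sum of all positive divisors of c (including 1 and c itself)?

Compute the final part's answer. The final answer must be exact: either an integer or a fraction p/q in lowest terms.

1872

Stage 1: f(2) = 1*(1) - 2*(34) = -67; iterating: f(2)=-67, f(3)=-69, f(4)=65, f(5)=203, f(6)=73, f(7)=-333, f(8)=-479, f(9)=187, f(10)=1145, f(11)=771, f(12)=-1519, f(13)=-3061, f(14)=-23, f(15)=6099; answer 6099
Stage 2: R1 = 6099; w = 4; total draws C(6,3) = 20; favorable C(4,2)*C(2,1) = 12; P = 3/5; answer 3/5
Stage 3: R2 = 3/5; threaded value p + q = 8; c = 750; 750 = 2 * 3 * 5^3; sigma = (1 + 2) * (1 + 3) * (1 + 5 + 25 + 125) = 3 * 4 * 156 = 1872; answer 1872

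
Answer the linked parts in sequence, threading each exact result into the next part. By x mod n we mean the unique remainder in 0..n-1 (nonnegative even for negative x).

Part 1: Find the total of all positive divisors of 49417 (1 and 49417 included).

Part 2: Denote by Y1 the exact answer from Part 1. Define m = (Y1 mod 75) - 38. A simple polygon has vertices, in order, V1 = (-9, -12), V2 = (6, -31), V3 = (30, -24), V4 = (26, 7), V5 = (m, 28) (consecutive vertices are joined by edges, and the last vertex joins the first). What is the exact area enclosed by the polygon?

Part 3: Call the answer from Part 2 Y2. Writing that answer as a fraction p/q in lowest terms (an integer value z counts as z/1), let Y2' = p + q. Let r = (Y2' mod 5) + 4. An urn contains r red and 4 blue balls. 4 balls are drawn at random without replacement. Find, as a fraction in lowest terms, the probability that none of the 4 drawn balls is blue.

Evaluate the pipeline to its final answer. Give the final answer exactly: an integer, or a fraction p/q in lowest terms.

Part 1: 49417 is prime, so its only divisors are 1 and 49417; sigma = 1 + 49417 = 49418; answer 49418
Part 2: Y1 = 49418; m = 30; cross terms: (-9*-31 - 6*-12)=351, (6*-24 - 30*-31)=786, (30*7 - 26*-24)=834, (26*28 - 30*7)=518, (30*-12 - -9*28)=-108; twice the area = |2381| = 2381; area = 2381/2; answer 2381/2
Part 3: Y2 = 2381/2; threaded value p + q = 2383; r = 7; total draws C(11,4) = 330; favorable C(7,4) = 35; P = 7/66; answer 7/66

7/66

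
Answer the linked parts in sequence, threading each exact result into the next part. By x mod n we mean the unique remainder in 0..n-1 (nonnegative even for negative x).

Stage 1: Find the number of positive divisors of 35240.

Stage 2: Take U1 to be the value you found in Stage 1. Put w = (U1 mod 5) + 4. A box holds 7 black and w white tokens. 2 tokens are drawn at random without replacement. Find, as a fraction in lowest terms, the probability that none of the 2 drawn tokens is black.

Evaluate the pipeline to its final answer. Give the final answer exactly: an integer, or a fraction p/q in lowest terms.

5/33

Stage 1: 35240 = 2^3 * 5 * 881; number of divisors = (3+1) * (1+1) * (1+1) = 16; answer 16
Stage 2: U1 = 16; w = 5; total draws C(12,2) = 66; favorable C(5,2) = 10; P = 5/33; answer 5/33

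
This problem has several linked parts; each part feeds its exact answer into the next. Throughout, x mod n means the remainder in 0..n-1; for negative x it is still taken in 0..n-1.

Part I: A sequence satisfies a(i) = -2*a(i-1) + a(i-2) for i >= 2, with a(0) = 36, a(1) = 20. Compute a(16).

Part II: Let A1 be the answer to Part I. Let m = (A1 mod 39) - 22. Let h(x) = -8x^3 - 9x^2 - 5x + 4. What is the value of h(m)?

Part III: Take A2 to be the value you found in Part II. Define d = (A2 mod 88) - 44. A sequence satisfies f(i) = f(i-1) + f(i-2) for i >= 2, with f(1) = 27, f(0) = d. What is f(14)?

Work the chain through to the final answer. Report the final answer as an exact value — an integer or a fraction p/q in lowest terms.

10179

Part I: a(2) = -2*(20) + 1*(36) = -4; iterating: a(2)=-4, a(3)=28, a(4)=-60, a(5)=148, a(6)=-356, a(7)=860, a(8)=-2076, a(9)=5012, a(10)=-12100, a(11)=29212, a(12)=-70524, a(13)=170260, a(14)=-411044, a(15)=992348, a(16)=-2395740; answer -2395740
Part II: A1 = -2395740; m = 8; -8*(8)^3 - 9*(8)^2 - 5*(8)^1 + 4 = (-4096) + (-576) + (-40) + (4) = -4708; answer -4708
Part III: A2 = -4708; d = 0; f(2) = 1*(27) + 1*(0) = 27; iterating: f(2)=27, f(3)=54, f(4)=81, f(5)=135, f(6)=216, f(7)=351, f(8)=567, f(9)=918, f(10)=1485, f(11)=2403, f(12)=3888, f(13)=6291, f(14)=10179; answer 10179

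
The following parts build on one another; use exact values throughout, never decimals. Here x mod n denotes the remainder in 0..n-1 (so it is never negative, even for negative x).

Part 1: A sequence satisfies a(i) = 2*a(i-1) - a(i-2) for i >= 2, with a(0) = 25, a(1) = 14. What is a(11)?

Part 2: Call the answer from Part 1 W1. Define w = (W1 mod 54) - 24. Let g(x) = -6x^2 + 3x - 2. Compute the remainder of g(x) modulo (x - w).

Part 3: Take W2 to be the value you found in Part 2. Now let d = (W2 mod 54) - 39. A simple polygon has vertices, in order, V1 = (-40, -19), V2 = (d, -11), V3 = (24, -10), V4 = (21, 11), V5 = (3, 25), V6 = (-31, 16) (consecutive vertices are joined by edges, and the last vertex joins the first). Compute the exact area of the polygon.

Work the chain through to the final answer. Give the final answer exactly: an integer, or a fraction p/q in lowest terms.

Part 1: a(2) = 2*(14) - 1*(25) = 3; iterating: a(2)=3, a(3)=-8, a(4)=-19, a(5)=-30, a(6)=-41, a(7)=-52, a(8)=-63, a(9)=-74, a(10)=-85, a(11)=-96; answer -96
Part 2: W1 = -96; w = -12; remainder = value at the root: -6*(-12)^2 + 3*(-12)^1 - 2 = (-864) + (-36) + (-2) = -902; answer -902
Part 3: W2 = -902; d = -23; cross terms: (-40*-11 - -23*-19)=3, (-23*-10 - 24*-11)=494, (24*11 - 21*-10)=474, (21*25 - 3*11)=492, (3*16 - -31*25)=823, (-31*-19 - -40*16)=1229; twice the area = |3515| = 3515; area = 3515/2; answer 3515/2

3515/2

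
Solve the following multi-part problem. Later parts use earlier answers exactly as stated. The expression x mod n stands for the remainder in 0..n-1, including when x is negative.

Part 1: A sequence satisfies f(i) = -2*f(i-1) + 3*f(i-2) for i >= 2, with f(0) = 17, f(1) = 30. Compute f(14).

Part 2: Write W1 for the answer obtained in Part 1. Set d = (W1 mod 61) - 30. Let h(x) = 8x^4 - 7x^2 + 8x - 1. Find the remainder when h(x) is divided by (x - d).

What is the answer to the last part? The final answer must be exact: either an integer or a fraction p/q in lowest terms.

Part 1: f(2) = -2*(30) + 3*(17) = -9; iterating: f(2)=-9, f(3)=108, f(4)=-243, f(5)=810, f(6)=-2349, f(7)=7128, f(8)=-21303, f(9)=63990, f(10)=-191889, f(11)=575748, f(12)=-1727163, f(13)=5181570, f(14)=-15544629; answer -15544629
Part 2: W1 = -15544629; d = -29; remainder = value at the root: 8*(-29)^4 - 7*(-29)^2 + 8*(-29)^1 - 1 = (5658248) + (-5887) + (-232) + (-1) = 5652128; answer 5652128

5652128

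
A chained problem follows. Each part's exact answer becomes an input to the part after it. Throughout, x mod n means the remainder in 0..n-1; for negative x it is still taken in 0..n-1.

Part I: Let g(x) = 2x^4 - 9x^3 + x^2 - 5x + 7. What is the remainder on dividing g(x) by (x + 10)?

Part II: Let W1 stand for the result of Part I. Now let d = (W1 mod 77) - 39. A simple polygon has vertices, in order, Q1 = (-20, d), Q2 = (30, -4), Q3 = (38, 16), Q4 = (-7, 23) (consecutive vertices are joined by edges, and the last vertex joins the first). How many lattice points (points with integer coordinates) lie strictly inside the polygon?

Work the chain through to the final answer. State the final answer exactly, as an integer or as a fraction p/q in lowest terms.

854

Part I: remainder = value at the root: 2*(-10)^4 - 9*(-10)^3 + 1*(-10)^2 - 5*(-10)^1 + 7 = (20000) + (9000) + (100) + (50) + (7) = 29157; answer 29157
Part II: W1 = 29157; d = 12; cross terms: (-20*-4 - 30*12)=-280, (30*16 - 38*-4)=632, (38*23 - -7*16)=986, (-7*12 - -20*23)=376; twice the area = |1714| = 1714; area = 857; boundary points = 2 + 4 + 1 + 1 = 8; strictly interior points = area - boundary/2 + 1 = 854; answer 854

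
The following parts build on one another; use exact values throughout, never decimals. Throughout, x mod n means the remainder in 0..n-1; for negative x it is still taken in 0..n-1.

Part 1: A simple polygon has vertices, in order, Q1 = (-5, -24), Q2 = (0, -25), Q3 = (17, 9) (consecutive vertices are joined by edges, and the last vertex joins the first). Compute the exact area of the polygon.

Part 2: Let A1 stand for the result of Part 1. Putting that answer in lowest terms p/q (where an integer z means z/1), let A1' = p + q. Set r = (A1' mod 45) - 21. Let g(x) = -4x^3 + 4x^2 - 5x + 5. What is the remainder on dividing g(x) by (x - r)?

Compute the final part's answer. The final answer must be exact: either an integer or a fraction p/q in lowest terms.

Part 1: cross terms: (-5*-25 - 0*-24)=125, (0*9 - 17*-25)=425, (17*-24 - -5*9)=-363; twice the area = |187| = 187; area = 187/2; answer 187/2
Part 2: A1 = 187/2; threaded value p + q = 189; r = -12; remainder = value at the root: -4*(-12)^3 + 4*(-12)^2 - 5*(-12)^1 + 5 = (6912) + (576) + (60) + (5) = 7553; answer 7553

7553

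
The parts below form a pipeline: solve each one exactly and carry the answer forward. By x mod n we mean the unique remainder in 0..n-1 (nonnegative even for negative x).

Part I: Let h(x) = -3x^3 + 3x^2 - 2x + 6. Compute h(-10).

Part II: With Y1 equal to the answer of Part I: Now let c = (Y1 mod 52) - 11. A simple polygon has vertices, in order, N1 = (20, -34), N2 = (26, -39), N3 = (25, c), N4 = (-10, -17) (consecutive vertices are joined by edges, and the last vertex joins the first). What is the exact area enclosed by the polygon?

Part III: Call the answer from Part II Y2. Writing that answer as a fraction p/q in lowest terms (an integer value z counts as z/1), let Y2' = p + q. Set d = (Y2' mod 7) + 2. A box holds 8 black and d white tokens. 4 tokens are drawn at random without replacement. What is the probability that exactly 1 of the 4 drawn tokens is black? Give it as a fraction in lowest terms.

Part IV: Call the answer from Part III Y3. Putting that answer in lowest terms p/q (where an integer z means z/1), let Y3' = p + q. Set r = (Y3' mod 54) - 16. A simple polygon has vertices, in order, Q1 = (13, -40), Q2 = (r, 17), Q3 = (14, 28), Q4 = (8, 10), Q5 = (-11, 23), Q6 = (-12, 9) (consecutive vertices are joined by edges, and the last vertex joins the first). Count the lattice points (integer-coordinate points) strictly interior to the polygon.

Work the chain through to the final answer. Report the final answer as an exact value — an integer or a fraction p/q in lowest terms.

Part I: -3*(-10)^3 + 3*(-10)^2 - 2*(-10)^1 + 6 = (3000) + (300) + (20) + (6) = 3326; answer 3326
Part II: Y1 = 3326; c = 39; cross terms: (20*-39 - 26*-34)=104, (26*39 - 25*-39)=1989, (25*-17 - -10*39)=-35, (-10*-34 - 20*-17)=680; twice the area = |2738| = 2738; area = 1369; answer 1369
Part III: Y2 = 1369; threaded value p + q = 1370; d = 7; total draws C(15,4) = 1365; favorable C(8,1)*C(7,3) = 280; P = 8/39; answer 8/39
Part IV: Y3 = 8/39; threaded value p + q = 47; r = 31; cross terms: (13*17 - 31*-40)=1461, (31*28 - 14*17)=630, (14*10 - 8*28)=-84, (8*23 - -11*10)=294, (-11*9 - -12*23)=177, (-12*-40 - 13*9)=363; twice the area = |2841| = 2841; area = 2841/2; boundary points = 3 + 1 + 6 + 1 + 1 + 1 = 13; strictly interior points = area - boundary/2 + 1 = 1415; answer 1415

1415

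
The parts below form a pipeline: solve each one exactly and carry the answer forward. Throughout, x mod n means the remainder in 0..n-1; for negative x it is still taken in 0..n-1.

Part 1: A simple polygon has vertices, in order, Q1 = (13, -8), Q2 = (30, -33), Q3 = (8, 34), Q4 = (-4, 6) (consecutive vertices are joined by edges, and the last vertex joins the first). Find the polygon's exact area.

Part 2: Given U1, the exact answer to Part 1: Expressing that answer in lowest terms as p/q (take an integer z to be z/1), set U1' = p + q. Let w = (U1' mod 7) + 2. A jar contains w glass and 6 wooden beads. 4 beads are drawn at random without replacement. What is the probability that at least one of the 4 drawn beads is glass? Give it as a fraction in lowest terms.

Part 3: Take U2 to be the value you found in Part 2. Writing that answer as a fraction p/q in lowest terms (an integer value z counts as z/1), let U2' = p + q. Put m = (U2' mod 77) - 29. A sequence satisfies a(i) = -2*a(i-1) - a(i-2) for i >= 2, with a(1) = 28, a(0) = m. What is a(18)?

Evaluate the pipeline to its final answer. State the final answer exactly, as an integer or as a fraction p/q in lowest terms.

-742

Part 1: cross terms: (13*-33 - 30*-8)=-189, (30*34 - 8*-33)=1284, (8*6 - -4*34)=184, (-4*-8 - 13*6)=-46; twice the area = |1233| = 1233; area = 1233/2; answer 1233/2
Part 2: U1 = 1233/2; threaded value p + q = 1235; w = 5; total draws C(11,4) = 330; complement C(6,4) = 15; favorable 330 - 15 = 315; P = 21/22; answer 21/22
Part 3: U2 = 21/22; threaded value p + q = 43; m = 14; a(2) = -2*(28) - 1*(14) = -70; iterating: a(2)=-70, a(3)=112, a(4)=-154, a(5)=196, a(6)=-238, a(7)=280, a(8)=-322, a(9)=364, a(10)=-406, a(11)=448, a(12)=-490, a(13)=532, a(14)=-574, a(15)=616, a(16)=-658, a(17)=700, a(18)=-742; answer -742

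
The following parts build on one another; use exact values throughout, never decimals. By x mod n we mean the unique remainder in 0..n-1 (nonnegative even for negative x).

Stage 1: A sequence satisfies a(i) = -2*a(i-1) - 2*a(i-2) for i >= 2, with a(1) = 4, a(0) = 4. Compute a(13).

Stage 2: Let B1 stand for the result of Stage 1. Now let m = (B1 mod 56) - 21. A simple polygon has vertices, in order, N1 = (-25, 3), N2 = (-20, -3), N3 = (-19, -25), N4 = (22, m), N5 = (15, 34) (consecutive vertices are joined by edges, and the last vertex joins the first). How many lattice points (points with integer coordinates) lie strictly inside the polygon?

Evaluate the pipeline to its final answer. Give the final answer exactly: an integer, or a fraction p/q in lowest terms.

Stage 1: a(2) = -2*(4) - 2*(4) = -16; iterating: a(2)=-16, a(3)=24, a(4)=-16, a(5)=-16, a(6)=64, a(7)=-96, a(8)=64, a(9)=64, a(10)=-256, a(11)=384, a(12)=-256, a(13)=-256; answer -256
Stage 2: B1 = -256; m = 3; cross terms: (-25*-3 - -20*3)=135, (-20*-25 - -19*-3)=443, (-19*3 - 22*-25)=493, (22*34 - 15*3)=703, (15*3 - -25*34)=895; twice the area = |2669| = 2669; area = 2669/2; boundary points = 1 + 1 + 1 + 1 + 1 = 5; strictly interior points = area - boundary/2 + 1 = 1333; answer 1333

1333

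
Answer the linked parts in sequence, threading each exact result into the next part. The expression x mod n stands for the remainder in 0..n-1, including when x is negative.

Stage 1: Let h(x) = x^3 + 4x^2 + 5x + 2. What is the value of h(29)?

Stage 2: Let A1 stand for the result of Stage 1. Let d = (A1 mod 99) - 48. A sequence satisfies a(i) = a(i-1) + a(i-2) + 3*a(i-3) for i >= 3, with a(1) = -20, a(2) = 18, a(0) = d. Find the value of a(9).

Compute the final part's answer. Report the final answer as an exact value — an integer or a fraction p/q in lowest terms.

4672

Stage 1: 1*(29)^3 + 4*(29)^2 + 5*(29)^1 + 2 = (24389) + (3364) + (145) + (2) = 27900; answer 27900
Stage 2: A1 = 27900; d = 33; a(3) = 1*(18) + 1*(-20) + 3*(33) = 97; iterating: a(3)=97, a(4)=55, a(5)=206, a(6)=552, a(7)=923, a(8)=2093, a(9)=4672; answer 4672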